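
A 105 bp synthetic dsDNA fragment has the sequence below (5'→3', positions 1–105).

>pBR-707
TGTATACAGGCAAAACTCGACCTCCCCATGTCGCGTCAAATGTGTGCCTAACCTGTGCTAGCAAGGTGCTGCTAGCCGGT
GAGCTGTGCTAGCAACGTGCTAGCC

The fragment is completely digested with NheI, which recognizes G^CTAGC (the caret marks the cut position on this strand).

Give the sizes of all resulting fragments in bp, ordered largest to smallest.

57, 17, 14, 11, 6 bp

NheI sites (GCTAGC) start at positions 57, 71, 88, 99.
NheI cuts after the first base of each site, so after positions 57, 71, 88, 99.
Linear molecule, 4 cuts → 5 fragments:
  1–57 → 57 bp
  58–71 → 14 bp
  72–88 → 17 bp
  89–99 → 11 bp
  100–105 → 6 bp
Sorted largest to smallest: 57, 17, 14, 11, 6 bp.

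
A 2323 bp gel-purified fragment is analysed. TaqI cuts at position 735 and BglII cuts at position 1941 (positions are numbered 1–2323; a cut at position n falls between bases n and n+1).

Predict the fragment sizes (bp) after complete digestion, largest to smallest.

Combined cut positions (sorted): 735, 1941.
Linear molecule, 2 cuts → 3 fragments:
  735 − 0 = 735 bp
  1941 − 735 = 1206 bp
  2323 − 1941 = 382 bp
Sorted largest to smallest: 1206, 735, 382 bp.

1206, 735, 382 bp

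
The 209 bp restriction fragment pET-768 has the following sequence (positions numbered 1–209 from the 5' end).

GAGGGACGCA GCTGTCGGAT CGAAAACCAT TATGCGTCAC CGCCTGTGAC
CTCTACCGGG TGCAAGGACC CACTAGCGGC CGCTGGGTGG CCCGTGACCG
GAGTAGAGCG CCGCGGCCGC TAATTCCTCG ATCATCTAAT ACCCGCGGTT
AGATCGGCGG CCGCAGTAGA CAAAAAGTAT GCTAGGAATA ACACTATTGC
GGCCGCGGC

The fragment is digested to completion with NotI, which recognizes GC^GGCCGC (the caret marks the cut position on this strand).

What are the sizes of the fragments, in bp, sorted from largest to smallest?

77, 44, 42, 37, 9 bp

NotI sites (GCGGCCGC) start at positions 76, 113, 157, 199.
NotI cuts after base 2 of each site, so after positions 77, 114, 158, 200.
Linear molecule, 4 cuts → 5 fragments:
  1–77 → 77 bp
  78–114 → 37 bp
  115–158 → 44 bp
  159–200 → 42 bp
  201–209 → 9 bp
Sorted largest to smallest: 77, 44, 42, 37, 9 bp.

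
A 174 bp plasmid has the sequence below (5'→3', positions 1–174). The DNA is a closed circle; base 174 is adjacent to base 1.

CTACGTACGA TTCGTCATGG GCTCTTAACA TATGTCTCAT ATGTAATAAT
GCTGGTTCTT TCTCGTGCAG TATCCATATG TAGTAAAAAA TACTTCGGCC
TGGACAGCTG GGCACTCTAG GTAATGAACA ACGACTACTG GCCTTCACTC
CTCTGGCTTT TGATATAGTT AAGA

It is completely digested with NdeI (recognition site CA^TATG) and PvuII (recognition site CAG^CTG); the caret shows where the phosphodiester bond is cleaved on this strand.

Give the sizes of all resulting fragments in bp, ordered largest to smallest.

97, 37, 31, 9 bp

NdeI sites (CATATG) start at positions 29, 38, 75.
NdeI cuts after base 2 of each site, so after positions 30, 39, 76.
The PvuII site (CAGCTG) starts at position 105.
PvuII cuts after base 3 of each site, so after position 107.
Combined cut positions: 30, 39, 76, 107.
Circular molecule, 4 cuts → 4 fragments:
  31–39 → 9 bp
  40–76 → 37 bp
  77–107 → 31 bp
  108–174 then 1–30 → 67 + 30 = 97 bp
Sorted largest to smallest: 97, 37, 31, 9 bp.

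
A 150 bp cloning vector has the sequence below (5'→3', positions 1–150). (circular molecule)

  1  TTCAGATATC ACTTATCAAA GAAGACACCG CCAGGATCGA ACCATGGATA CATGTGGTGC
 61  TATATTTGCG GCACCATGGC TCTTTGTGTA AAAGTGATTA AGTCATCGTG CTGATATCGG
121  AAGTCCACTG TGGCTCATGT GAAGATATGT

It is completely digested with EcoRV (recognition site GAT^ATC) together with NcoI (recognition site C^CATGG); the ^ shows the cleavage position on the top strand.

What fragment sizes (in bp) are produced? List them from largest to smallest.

EcoRV sites (GATATC) start at positions 5, 113.
EcoRV cuts after base 3 of each site, so after positions 7, 115.
NcoI sites (CCATGG) start at positions 42, 74.
NcoI cuts after the first base of each site, so after positions 42, 74.
Combined cut positions: 7, 42, 74, 115.
Circular molecule, 4 cuts → 4 fragments:
  8–42 → 35 bp
  43–74 → 32 bp
  75–115 → 41 bp
  116–150 then 1–7 → 35 + 7 = 42 bp
Sorted largest to smallest: 42, 41, 35, 32 bp.

42, 41, 35, 32 bp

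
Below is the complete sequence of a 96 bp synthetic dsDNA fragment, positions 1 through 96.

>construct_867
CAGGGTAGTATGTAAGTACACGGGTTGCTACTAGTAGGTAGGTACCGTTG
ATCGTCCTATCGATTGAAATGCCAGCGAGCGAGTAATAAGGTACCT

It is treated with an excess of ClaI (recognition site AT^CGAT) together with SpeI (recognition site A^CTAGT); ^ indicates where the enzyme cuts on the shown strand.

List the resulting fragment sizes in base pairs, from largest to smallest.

36, 30, 30 bp

The ClaI site (ATCGAT) starts at position 59.
ClaI cuts after base 2 of each site, so after position 60.
The SpeI site (ACTAGT) starts at position 30.
SpeI cuts after the first base of each site, so after position 30.
Combined cut positions: 30, 60.
Linear molecule, 2 cuts → 3 fragments:
  1–30 → 30 bp
  31–60 → 30 bp
  61–96 → 36 bp
Sorted largest to smallest: 36, 30, 30 bp.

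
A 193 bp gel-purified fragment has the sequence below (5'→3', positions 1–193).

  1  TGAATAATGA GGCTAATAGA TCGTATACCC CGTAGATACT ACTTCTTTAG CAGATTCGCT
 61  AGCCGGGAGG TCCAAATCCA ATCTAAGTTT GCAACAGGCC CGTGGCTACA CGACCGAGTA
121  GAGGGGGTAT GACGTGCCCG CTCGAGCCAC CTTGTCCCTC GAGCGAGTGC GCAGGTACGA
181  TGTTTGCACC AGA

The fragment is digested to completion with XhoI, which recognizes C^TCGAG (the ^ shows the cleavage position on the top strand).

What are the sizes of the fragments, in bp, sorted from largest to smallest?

141, 35, 17 bp

XhoI sites (CTCGAG) start at positions 141, 158.
XhoI cuts after the first base of each site, so after positions 141, 158.
Linear molecule, 2 cuts → 3 fragments:
  1–141 → 141 bp
  142–158 → 17 bp
  159–193 → 35 bp
Sorted largest to smallest: 141, 35, 17 bp.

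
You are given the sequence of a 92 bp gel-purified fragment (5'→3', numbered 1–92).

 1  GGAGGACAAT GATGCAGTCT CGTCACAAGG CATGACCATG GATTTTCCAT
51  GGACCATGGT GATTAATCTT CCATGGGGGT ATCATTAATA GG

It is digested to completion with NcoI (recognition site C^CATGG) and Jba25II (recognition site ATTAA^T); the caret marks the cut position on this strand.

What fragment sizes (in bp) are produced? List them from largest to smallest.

36, 17, 12, 11, 7, 5, 4 bp

NcoI sites (CCATGG) start at positions 36, 47, 54, 71.
NcoI cuts after the first base of each site, so after positions 36, 47, 54, 71.
Jba25II sites (ATTAAT) start at positions 62, 84.
Jba25II cuts after base 5 of each site (before the last base), so after positions 66, 88.
Combined cut positions: 36, 47, 54, 66, 71, 88.
Linear molecule, 6 cuts → 7 fragments:
  1–36 → 36 bp
  37–47 → 11 bp
  48–54 → 7 bp
  55–66 → 12 bp
  67–71 → 5 bp
  72–88 → 17 bp
  89–92 → 4 bp
Sorted largest to smallest: 36, 17, 12, 11, 7, 5, 4 bp.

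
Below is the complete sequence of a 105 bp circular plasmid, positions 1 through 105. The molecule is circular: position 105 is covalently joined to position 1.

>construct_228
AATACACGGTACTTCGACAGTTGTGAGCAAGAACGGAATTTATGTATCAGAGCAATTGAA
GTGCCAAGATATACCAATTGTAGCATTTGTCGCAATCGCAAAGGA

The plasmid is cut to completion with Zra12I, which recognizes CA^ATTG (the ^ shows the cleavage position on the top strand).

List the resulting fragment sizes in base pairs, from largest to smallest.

Zra12I sites (CAATTG) start at positions 53, 75.
Zra12I cuts after base 2 of each site, so after positions 54, 76.
Circular molecule, 2 cuts → 2 fragments:
  55–76 → 22 bp
  77–105 then 1–54 → 29 + 54 = 83 bp
Sorted largest to smallest: 83, 22 bp.

83, 22 bp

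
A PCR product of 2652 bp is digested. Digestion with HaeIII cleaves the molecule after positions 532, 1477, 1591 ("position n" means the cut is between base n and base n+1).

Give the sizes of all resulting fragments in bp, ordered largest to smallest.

1061, 945, 532, 114 bp

Linear molecule, 3 cuts → 4 fragments:
  532 − 0 = 532 bp
  1477 − 532 = 945 bp
  1591 − 1477 = 114 bp
  2652 − 1591 = 1061 bp
Sorted largest to smallest: 1061, 945, 532, 114 bp.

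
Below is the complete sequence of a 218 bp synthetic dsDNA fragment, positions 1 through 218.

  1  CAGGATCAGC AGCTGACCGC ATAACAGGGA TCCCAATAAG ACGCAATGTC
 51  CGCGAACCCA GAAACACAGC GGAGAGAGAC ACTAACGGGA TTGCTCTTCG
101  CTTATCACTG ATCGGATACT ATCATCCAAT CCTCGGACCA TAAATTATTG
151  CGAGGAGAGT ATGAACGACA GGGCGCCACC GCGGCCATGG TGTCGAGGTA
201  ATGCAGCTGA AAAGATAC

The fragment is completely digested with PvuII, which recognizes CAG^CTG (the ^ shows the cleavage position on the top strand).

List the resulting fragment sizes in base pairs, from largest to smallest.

194, 12, 12 bp

PvuII sites (CAGCTG) start at positions 10, 204.
PvuII cuts after base 3 of each site, so after positions 12, 206.
Linear molecule, 2 cuts → 3 fragments:
  1–12 → 12 bp
  13–206 → 194 bp
  207–218 → 12 bp
Sorted largest to smallest: 194, 12, 12 bp.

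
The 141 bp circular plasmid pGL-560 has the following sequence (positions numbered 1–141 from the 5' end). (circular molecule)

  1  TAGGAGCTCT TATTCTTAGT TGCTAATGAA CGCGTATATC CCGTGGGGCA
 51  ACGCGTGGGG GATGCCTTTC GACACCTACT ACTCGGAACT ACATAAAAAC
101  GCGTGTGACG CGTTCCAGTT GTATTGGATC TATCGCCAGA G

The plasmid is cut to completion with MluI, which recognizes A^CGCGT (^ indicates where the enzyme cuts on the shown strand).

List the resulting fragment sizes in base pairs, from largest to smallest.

MluI sites (ACGCGT) start at positions 30, 51, 99, 108.
MluI cuts after the first base of each site, so after positions 30, 51, 99, 108.
Circular molecule, 4 cuts → 4 fragments:
  31–51 → 21 bp
  52–99 → 48 bp
  100–108 → 9 bp
  109–141 then 1–30 → 33 + 30 = 63 bp
Sorted largest to smallest: 63, 48, 21, 9 bp.

63, 48, 21, 9 bp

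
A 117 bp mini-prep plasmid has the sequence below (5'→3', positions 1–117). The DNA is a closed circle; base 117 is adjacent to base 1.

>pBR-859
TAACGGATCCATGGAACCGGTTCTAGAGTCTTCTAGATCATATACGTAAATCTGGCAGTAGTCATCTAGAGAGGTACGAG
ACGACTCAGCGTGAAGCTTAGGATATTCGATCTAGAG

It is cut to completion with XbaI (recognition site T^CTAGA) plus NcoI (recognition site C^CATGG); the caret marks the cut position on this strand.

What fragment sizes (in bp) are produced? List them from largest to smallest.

46, 33, 15, 13, 10 bp

XbaI sites (TCTAGA) start at positions 22, 32, 65, 111.
XbaI cuts after the first base of each site, so after positions 22, 32, 65, 111.
The NcoI site (CCATGG) starts at position 9.
NcoI cuts after the first base of each site, so after position 9.
Combined cut positions: 9, 22, 32, 65, 111.
Circular molecule, 5 cuts → 5 fragments:
  10–22 → 13 bp
  23–32 → 10 bp
  33–65 → 33 bp
  66–111 → 46 bp
  112–117 then 1–9 → 6 + 9 = 15 bp
Sorted largest to smallest: 46, 33, 15, 13, 10 bp.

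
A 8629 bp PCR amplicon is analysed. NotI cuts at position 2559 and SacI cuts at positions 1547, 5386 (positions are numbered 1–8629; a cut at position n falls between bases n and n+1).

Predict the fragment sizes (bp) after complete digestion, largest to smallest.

Combined cut positions (sorted): 1547, 2559, 5386.
Linear molecule, 3 cuts → 4 fragments:
  1547 − 0 = 1547 bp
  2559 − 1547 = 1012 bp
  5386 − 2559 = 2827 bp
  8629 − 5386 = 3243 bp
Sorted largest to smallest: 3243, 2827, 1547, 1012 bp.

3243, 2827, 1547, 1012 bp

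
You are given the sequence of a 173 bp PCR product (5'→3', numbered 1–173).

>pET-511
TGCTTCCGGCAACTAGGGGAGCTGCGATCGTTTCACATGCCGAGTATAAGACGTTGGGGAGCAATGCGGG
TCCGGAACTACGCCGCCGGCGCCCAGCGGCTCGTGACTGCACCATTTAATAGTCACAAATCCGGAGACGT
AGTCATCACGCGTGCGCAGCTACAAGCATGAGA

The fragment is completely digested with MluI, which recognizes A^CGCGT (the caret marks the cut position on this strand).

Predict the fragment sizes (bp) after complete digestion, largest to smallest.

148, 25 bp

The MluI site (ACGCGT) starts at position 148.
MluI cuts after the first base of each site, so after position 148.
Linear molecule, 1 cut → 2 fragments:
  1–148 → 148 bp
  149–173 → 25 bp
Sorted largest to smallest: 148, 25 bp.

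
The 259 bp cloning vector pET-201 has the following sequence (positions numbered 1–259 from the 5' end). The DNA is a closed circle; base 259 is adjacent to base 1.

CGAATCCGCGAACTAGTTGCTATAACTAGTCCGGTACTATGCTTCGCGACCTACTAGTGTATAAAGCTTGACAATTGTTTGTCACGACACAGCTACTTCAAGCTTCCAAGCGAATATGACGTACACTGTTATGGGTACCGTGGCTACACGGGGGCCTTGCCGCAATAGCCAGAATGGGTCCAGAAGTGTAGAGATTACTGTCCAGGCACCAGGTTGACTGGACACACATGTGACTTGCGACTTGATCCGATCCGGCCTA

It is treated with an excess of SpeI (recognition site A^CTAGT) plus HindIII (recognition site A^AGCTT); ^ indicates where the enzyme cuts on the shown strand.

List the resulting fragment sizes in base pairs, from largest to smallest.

SpeI sites (ACTAGT) start at positions 12, 25, 53.
SpeI cuts after the first base of each site, so after positions 12, 25, 53.
HindIII sites (AAGCTT) start at positions 64, 100.
HindIII cuts after the first base of each site, so after positions 64, 100.
Combined cut positions: 12, 25, 53, 64, 100.
Circular molecule, 5 cuts → 5 fragments:
  13–25 → 13 bp
  26–53 → 28 bp
  54–64 → 11 bp
  65–100 → 36 bp
  101–259 then 1–12 → 159 + 12 = 171 bp
Sorted largest to smallest: 171, 36, 28, 13, 11 bp.

171, 36, 28, 13, 11 bp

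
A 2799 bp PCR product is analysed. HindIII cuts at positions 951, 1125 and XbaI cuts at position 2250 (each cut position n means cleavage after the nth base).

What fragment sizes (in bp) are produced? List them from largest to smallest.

Combined cut positions (sorted): 951, 1125, 2250.
Linear molecule, 3 cuts → 4 fragments:
  951 − 0 = 951 bp
  1125 − 951 = 174 bp
  2250 − 1125 = 1125 bp
  2799 − 2250 = 549 bp
Sorted largest to smallest: 1125, 951, 549, 174 bp.

1125, 951, 549, 174 bp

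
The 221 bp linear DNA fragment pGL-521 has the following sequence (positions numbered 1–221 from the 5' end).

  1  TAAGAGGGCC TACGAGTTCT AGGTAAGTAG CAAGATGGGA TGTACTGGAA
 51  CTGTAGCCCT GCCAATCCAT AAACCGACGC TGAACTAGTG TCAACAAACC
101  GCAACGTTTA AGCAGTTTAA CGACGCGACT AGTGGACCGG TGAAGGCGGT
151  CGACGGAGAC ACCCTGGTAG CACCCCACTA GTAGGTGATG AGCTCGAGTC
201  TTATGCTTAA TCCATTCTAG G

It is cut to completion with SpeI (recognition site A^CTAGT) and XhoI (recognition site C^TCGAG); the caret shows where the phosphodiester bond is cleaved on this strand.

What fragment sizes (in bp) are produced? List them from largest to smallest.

SpeI sites (ACTAGT) start at positions 84, 128, 177.
SpeI cuts after the first base of each site, so after positions 84, 128, 177.
The XhoI site (CTCGAG) starts at position 193.
XhoI cuts after the first base of each site, so after position 193.
Combined cut positions: 84, 128, 177, 193.
Linear molecule, 4 cuts → 5 fragments:
  1–84 → 84 bp
  85–128 → 44 bp
  129–177 → 49 bp
  178–193 → 16 bp
  194–221 → 28 bp
Sorted largest to smallest: 84, 49, 44, 28, 16 bp.

84, 49, 44, 28, 16 bp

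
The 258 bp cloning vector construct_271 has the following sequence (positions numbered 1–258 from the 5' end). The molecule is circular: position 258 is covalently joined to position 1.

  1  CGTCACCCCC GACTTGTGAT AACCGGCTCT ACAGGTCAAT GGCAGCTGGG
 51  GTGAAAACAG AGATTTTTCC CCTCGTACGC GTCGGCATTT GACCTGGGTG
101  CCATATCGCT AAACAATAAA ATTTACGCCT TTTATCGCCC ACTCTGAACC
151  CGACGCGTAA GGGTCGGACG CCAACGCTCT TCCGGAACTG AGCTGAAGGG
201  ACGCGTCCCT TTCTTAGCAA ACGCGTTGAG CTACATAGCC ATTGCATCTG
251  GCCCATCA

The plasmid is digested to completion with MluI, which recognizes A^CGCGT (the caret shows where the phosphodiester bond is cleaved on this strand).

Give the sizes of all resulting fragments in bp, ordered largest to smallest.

114, 76, 48, 20 bp

MluI sites (ACGCGT) start at positions 77, 153, 201, 221.
MluI cuts after the first base of each site, so after positions 77, 153, 201, 221.
Circular molecule, 4 cuts → 4 fragments:
  78–153 → 76 bp
  154–201 → 48 bp
  202–221 → 20 bp
  222–258 then 1–77 → 37 + 77 = 114 bp
Sorted largest to smallest: 114, 76, 48, 20 bp.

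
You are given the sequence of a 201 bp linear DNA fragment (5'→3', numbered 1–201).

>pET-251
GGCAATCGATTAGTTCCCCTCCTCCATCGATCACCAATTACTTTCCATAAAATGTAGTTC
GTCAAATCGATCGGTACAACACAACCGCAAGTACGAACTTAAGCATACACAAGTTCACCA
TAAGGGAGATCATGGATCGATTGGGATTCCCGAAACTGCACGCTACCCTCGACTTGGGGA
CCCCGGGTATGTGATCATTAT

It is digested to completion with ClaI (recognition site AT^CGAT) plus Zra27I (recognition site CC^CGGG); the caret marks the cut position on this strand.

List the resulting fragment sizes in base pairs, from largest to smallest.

70, 46, 40, 21, 18, 6 bp

ClaI sites (ATCGAT) start at positions 5, 26, 66, 136.
ClaI cuts after base 2 of each site, so after positions 6, 27, 67, 137.
The Zra27I site (CCCGGG) starts at position 182.
Zra27I cuts after base 2 of each site, so after position 183.
Combined cut positions: 6, 27, 67, 137, 183.
Linear molecule, 5 cuts → 6 fragments:
  1–6 → 6 bp
  7–27 → 21 bp
  28–67 → 40 bp
  68–137 → 70 bp
  138–183 → 46 bp
  184–201 → 18 bp
Sorted largest to smallest: 70, 46, 40, 21, 18, 6 bp.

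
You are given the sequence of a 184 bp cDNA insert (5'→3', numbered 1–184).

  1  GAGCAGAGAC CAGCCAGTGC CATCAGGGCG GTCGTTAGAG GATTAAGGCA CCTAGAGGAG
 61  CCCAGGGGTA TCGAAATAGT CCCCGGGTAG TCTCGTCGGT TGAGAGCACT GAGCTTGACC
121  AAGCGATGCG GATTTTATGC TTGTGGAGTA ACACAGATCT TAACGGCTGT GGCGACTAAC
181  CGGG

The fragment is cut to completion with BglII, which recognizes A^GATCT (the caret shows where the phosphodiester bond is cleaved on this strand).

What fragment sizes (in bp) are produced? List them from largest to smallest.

The BglII site (AGATCT) starts at position 155.
BglII cuts after the first base of each site, so after position 155.
Linear molecule, 1 cut → 2 fragments:
  1–155 → 155 bp
  156–184 → 29 bp
Sorted largest to smallest: 155, 29 bp.

155, 29 bp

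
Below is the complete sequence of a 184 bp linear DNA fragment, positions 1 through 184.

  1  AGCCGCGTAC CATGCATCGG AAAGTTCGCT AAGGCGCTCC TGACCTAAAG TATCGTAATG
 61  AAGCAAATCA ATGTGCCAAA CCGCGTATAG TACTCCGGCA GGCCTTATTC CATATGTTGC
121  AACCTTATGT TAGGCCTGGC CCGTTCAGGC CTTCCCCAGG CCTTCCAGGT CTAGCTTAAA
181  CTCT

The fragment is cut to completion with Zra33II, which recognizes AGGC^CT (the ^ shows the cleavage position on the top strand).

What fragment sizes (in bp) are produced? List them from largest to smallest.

103, 32, 23, 15, 11 bp

Zra33II sites (AGGCCT) start at positions 100, 132, 147, 158.
Zra33II cuts after base 4 of each site, so after positions 103, 135, 150, 161.
Linear molecule, 4 cuts → 5 fragments:
  1–103 → 103 bp
  104–135 → 32 bp
  136–150 → 15 bp
  151–161 → 11 bp
  162–184 → 23 bp
Sorted largest to smallest: 103, 32, 23, 15, 11 bp.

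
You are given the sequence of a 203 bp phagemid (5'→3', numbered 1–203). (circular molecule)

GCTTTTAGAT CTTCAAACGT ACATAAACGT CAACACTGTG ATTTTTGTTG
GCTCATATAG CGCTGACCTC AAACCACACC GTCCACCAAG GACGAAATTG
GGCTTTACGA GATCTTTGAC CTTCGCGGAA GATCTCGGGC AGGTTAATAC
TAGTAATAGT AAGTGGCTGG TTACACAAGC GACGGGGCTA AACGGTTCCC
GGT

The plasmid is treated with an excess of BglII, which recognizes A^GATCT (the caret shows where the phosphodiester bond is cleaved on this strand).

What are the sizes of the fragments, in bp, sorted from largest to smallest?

103, 80, 20 bp

BglII sites (AGATCT) start at positions 7, 110, 130.
BglII cuts after the first base of each site, so after positions 7, 110, 130.
Circular molecule, 3 cuts → 3 fragments:
  8–110 → 103 bp
  111–130 → 20 bp
  131–203 then 1–7 → 73 + 7 = 80 bp
Sorted largest to smallest: 103, 80, 20 bp.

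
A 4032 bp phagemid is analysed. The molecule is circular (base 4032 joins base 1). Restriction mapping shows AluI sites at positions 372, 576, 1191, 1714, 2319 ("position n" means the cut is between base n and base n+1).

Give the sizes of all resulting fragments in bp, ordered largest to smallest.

Circular molecule, 5 cuts → 5 fragments:
  576 − 372 = 204 bp
  1191 − 576 = 615 bp
  1714 − 1191 = 523 bp
  2319 − 1714 = 605 bp
  wrap: 4032 − 2319 + 372 = 2085 bp
Sorted largest to smallest: 2085, 615, 605, 523, 204 bp.

2085, 615, 605, 523, 204 bp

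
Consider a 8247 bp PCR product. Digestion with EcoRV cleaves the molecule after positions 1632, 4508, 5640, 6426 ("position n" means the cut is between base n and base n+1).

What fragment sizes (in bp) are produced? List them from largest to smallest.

2876, 1821, 1632, 1132, 786 bp

Linear molecule, 4 cuts → 5 fragments:
  1632 − 0 = 1632 bp
  4508 − 1632 = 2876 bp
  5640 − 4508 = 1132 bp
  6426 − 5640 = 786 bp
  8247 − 6426 = 1821 bp
Sorted largest to smallest: 2876, 1821, 1632, 1132, 786 bp.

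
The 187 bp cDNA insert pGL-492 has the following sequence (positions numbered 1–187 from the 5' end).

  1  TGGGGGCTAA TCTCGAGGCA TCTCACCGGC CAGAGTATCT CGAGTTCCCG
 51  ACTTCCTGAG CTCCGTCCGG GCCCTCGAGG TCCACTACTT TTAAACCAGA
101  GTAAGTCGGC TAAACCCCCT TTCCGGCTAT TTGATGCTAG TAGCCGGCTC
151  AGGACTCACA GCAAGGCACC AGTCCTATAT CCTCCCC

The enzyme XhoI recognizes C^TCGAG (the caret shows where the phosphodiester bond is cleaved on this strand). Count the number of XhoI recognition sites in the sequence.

CTCGAG occurs starting at positions 12, 39, 74.
XhoI cuts at 3 sites.

3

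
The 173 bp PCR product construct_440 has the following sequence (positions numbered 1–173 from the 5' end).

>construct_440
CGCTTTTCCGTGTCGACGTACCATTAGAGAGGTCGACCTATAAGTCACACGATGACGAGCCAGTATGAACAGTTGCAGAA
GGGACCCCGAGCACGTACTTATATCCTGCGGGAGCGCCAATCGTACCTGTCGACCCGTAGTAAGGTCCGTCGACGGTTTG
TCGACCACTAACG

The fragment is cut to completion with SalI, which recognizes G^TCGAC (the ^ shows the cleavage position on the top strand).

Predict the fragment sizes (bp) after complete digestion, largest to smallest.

SalI sites (GTCGAC) start at positions 12, 32, 129, 149, 160.
SalI cuts after the first base of each site, so after positions 12, 32, 129, 149, 160.
Linear molecule, 5 cuts → 6 fragments:
  1–12 → 12 bp
  13–32 → 20 bp
  33–129 → 97 bp
  130–149 → 20 bp
  150–160 → 11 bp
  161–173 → 13 bp
Sorted largest to smallest: 97, 20, 20, 13, 12, 11 bp.

97, 20, 20, 13, 12, 11 bp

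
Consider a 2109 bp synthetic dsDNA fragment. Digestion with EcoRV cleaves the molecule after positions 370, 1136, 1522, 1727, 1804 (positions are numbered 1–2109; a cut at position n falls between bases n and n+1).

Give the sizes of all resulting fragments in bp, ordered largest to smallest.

766, 386, 370, 305, 205, 77 bp

Linear molecule, 5 cuts → 6 fragments:
  370 − 0 = 370 bp
  1136 − 370 = 766 bp
  1522 − 1136 = 386 bp
  1727 − 1522 = 205 bp
  1804 − 1727 = 77 bp
  2109 − 1804 = 305 bp
Sorted largest to smallest: 766, 386, 370, 305, 205, 77 bp.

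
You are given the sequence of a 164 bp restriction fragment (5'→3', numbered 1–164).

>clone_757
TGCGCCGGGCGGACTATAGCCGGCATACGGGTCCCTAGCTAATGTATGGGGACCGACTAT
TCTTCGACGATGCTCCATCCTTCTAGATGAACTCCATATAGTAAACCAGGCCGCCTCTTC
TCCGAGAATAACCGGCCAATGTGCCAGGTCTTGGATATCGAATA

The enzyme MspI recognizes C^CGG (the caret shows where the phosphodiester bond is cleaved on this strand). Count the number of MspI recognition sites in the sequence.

CCGG occurs starting at positions 5, 20, 132.
MspI cuts at 3 sites.

3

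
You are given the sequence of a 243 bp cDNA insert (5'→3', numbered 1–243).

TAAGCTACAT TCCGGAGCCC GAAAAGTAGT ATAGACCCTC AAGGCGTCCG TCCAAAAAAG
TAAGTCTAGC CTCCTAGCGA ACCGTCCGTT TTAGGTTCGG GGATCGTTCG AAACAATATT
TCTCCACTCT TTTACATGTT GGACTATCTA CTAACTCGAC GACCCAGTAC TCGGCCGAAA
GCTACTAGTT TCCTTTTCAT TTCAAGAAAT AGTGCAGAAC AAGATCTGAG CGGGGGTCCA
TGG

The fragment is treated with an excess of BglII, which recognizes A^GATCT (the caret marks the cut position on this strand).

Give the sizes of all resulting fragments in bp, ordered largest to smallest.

222, 21 bp

The BglII site (AGATCT) starts at position 222.
BglII cuts after the first base of each site, so after position 222.
Linear molecule, 1 cut → 2 fragments:
  1–222 → 222 bp
  223–243 → 21 bp
Sorted largest to smallest: 222, 21 bp.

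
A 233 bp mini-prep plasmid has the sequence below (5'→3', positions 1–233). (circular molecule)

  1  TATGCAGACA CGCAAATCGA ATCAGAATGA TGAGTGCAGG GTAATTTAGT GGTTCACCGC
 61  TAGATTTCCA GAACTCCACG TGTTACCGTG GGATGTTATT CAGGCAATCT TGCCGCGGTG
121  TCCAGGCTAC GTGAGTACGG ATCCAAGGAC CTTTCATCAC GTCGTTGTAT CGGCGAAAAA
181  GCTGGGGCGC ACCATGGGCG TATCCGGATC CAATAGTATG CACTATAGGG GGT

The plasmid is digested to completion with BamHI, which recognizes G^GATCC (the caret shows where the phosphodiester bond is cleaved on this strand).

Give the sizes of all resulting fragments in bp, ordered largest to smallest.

166, 67 bp

BamHI sites (GGATCC) start at positions 139, 206.
BamHI cuts after the first base of each site, so after positions 139, 206.
Circular molecule, 2 cuts → 2 fragments:
  140–206 → 67 bp
  207–233 then 1–139 → 27 + 139 = 166 bp
Sorted largest to smallest: 166, 67 bp.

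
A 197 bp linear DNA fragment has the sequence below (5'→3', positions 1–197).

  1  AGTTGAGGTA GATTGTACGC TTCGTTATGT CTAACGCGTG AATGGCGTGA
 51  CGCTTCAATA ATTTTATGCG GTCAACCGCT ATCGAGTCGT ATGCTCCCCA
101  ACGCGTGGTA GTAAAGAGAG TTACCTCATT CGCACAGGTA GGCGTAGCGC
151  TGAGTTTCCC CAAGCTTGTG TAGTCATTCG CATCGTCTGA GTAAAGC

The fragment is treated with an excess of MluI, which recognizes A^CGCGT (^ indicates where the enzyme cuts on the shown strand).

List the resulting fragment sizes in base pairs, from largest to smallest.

MluI sites (ACGCGT) start at positions 34, 101.
MluI cuts after the first base of each site, so after positions 34, 101.
Linear molecule, 2 cuts → 3 fragments:
  1–34 → 34 bp
  35–101 → 67 bp
  102–197 → 96 bp
Sorted largest to smallest: 96, 67, 34 bp.

96, 67, 34 bp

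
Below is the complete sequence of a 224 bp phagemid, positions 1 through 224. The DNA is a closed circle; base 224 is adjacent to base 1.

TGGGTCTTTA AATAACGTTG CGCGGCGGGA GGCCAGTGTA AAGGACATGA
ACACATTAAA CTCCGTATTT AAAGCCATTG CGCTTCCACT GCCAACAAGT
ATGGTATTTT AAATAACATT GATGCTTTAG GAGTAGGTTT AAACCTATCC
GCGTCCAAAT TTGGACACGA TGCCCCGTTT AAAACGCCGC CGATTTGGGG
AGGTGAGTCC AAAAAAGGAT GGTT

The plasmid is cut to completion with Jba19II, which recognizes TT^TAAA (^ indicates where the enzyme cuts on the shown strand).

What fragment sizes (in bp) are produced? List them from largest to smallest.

Jba19II sites (TTTAAA) start at positions 7, 68, 108, 138, 178.
Jba19II cuts after base 2 of each site, so after positions 8, 69, 109, 139, 179.
Circular molecule, 5 cuts → 5 fragments:
  9–69 → 61 bp
  70–109 → 40 bp
  110–139 → 30 bp
  140–179 → 40 bp
  180–224 then 1–8 → 45 + 8 = 53 bp
Sorted largest to smallest: 61, 53, 40, 40, 30 bp.

61, 53, 40, 40, 30 bp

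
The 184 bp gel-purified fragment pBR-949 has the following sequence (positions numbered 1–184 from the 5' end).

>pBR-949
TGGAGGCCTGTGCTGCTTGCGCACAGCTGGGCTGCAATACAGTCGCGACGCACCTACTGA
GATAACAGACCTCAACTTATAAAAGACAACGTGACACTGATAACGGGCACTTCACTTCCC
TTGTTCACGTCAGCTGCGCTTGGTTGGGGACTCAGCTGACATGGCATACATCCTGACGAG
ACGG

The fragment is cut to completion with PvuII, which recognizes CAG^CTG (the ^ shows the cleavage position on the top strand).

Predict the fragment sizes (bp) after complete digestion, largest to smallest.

107, 29, 26, 22 bp

PvuII sites (CAGCTG) start at positions 24, 131, 153.
PvuII cuts after base 3 of each site, so after positions 26, 133, 155.
Linear molecule, 3 cuts → 4 fragments:
  1–26 → 26 bp
  27–133 → 107 bp
  134–155 → 22 bp
  156–184 → 29 bp
Sorted largest to smallest: 107, 29, 26, 22 bp.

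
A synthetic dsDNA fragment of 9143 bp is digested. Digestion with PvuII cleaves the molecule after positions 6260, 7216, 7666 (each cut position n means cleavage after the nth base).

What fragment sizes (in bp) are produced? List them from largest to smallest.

Linear molecule, 3 cuts → 4 fragments:
  6260 − 0 = 6260 bp
  7216 − 6260 = 956 bp
  7666 − 7216 = 450 bp
  9143 − 7666 = 1477 bp
Sorted largest to smallest: 6260, 1477, 956, 450 bp.

6260, 1477, 956, 450 bp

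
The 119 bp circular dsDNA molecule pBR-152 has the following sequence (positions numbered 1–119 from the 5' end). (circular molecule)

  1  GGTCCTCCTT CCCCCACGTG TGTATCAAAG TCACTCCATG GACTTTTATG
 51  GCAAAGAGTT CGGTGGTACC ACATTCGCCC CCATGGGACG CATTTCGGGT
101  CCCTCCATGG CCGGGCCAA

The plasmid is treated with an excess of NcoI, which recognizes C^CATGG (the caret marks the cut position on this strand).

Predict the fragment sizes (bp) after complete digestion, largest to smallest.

50, 45, 24 bp

NcoI sites (CCATGG) start at positions 36, 81, 105.
NcoI cuts after the first base of each site, so after positions 36, 81, 105.
Circular molecule, 3 cuts → 3 fragments:
  37–81 → 45 bp
  82–105 → 24 bp
  106–119 then 1–36 → 14 + 36 = 50 bp
Sorted largest to smallest: 50, 45, 24 bp.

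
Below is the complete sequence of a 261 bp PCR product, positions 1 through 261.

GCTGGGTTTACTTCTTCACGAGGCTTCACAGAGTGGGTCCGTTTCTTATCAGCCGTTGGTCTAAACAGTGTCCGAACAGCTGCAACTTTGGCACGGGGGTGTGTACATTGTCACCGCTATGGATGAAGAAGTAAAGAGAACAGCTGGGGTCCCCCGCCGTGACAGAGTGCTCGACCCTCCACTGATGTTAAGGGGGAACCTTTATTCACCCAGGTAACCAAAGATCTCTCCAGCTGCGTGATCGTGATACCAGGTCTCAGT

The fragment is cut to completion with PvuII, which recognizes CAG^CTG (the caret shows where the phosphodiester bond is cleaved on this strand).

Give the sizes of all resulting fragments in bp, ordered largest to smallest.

PvuII sites (CAGCTG) start at positions 77, 141, 231.
PvuII cuts after base 3 of each site, so after positions 79, 143, 233.
Linear molecule, 3 cuts → 4 fragments:
  1–79 → 79 bp
  80–143 → 64 bp
  144–233 → 90 bp
  234–261 → 28 bp
Sorted largest to smallest: 90, 79, 64, 28 bp.

90, 79, 64, 28 bp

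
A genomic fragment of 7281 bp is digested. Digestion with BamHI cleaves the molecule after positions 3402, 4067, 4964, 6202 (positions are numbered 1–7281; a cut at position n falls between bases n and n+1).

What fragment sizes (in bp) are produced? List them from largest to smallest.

3402, 1238, 1079, 897, 665 bp

Linear molecule, 4 cuts → 5 fragments:
  3402 − 0 = 3402 bp
  4067 − 3402 = 665 bp
  4964 − 4067 = 897 bp
  6202 − 4964 = 1238 bp
  7281 − 6202 = 1079 bp
Sorted largest to smallest: 3402, 1238, 1079, 897, 665 bp.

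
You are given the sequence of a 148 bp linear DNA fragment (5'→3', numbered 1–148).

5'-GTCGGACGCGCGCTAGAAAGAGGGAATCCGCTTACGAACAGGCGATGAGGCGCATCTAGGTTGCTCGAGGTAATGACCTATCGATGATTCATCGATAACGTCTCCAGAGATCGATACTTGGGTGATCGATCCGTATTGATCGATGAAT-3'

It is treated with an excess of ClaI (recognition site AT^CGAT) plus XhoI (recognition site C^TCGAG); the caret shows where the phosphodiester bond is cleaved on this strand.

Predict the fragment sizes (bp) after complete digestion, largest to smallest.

ClaI sites (ATCGAT) start at positions 80, 91, 110, 125, 139.
ClaI cuts after base 2 of each site, so after positions 81, 92, 111, 126, 140.
The XhoI site (CTCGAG) starts at position 64.
XhoI cuts after the first base of each site, so after position 64.
Combined cut positions: 64, 81, 92, 111, 126, 140.
Linear molecule, 6 cuts → 7 fragments:
  1–64 → 64 bp
  65–81 → 17 bp
  82–92 → 11 bp
  93–111 → 19 bp
  112–126 → 15 bp
  127–140 → 14 bp
  141–148 → 8 bp
Sorted largest to smallest: 64, 19, 17, 15, 14, 11, 8 bp.

64, 19, 17, 15, 14, 11, 8 bp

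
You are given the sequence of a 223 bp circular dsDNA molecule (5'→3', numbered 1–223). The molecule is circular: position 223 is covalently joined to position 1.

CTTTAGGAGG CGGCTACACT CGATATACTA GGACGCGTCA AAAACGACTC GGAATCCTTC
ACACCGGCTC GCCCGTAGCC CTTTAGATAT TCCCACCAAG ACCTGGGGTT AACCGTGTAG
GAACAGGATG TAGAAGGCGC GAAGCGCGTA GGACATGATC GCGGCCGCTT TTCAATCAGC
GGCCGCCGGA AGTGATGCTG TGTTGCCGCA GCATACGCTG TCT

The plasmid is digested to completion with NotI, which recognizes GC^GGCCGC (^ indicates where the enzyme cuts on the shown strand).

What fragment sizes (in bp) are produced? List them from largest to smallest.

205, 18 bp

NotI sites (GCGGCCGC) start at positions 161, 179.
NotI cuts after base 2 of each site, so after positions 162, 180.
Circular molecule, 2 cuts → 2 fragments:
  163–180 → 18 bp
  181–223 then 1–162 → 43 + 162 = 205 bp
Sorted largest to smallest: 205, 18 bp.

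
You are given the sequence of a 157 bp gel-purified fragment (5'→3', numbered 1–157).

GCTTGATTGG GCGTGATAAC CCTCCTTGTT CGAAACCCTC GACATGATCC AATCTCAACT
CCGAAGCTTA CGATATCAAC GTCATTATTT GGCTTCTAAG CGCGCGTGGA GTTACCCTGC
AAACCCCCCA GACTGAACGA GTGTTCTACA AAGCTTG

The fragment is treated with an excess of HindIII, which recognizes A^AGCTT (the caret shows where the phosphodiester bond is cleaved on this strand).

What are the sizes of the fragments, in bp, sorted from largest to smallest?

HindIII sites (AAGCTT) start at positions 64, 151.
HindIII cuts after the first base of each site, so after positions 64, 151.
Linear molecule, 2 cuts → 3 fragments:
  1–64 → 64 bp
  65–151 → 87 bp
  152–157 → 6 bp
Sorted largest to smallest: 87, 64, 6 bp.

87, 64, 6 bp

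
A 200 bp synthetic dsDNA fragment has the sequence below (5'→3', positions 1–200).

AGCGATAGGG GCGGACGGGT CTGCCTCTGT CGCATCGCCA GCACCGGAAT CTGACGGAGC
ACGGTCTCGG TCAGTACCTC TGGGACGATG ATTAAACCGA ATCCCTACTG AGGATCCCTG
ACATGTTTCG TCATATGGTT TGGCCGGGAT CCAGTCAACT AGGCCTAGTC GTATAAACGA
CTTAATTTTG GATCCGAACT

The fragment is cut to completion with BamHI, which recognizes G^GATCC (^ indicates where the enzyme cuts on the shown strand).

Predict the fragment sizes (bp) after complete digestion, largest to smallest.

112, 43, 35, 10 bp

BamHI sites (GGATCC) start at positions 112, 147, 190.
BamHI cuts after the first base of each site, so after positions 112, 147, 190.
Linear molecule, 3 cuts → 4 fragments:
  1–112 → 112 bp
  113–147 → 35 bp
  148–190 → 43 bp
  191–200 → 10 bp
Sorted largest to smallest: 112, 43, 35, 10 bp.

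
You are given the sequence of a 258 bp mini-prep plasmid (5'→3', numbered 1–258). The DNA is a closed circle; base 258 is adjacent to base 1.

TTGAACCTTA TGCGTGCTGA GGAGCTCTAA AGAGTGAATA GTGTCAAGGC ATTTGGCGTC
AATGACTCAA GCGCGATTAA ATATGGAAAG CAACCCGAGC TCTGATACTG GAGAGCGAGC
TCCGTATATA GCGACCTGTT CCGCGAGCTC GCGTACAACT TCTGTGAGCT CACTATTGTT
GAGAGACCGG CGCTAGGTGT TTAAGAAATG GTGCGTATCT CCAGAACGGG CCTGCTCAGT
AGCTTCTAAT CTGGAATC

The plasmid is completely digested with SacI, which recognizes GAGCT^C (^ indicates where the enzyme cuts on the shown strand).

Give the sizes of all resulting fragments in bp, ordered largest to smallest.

114, 75, 28, 21, 20 bp

SacI sites (GAGCTC) start at positions 22, 97, 117, 145, 166.
SacI cuts after base 5 of each site (before the last base), so after positions 26, 101, 121, 149, 170.
Circular molecule, 5 cuts → 5 fragments:
  27–101 → 75 bp
  102–121 → 20 bp
  122–149 → 28 bp
  150–170 → 21 bp
  171–258 then 1–26 → 88 + 26 = 114 bp
Sorted largest to smallest: 114, 75, 28, 21, 20 bp.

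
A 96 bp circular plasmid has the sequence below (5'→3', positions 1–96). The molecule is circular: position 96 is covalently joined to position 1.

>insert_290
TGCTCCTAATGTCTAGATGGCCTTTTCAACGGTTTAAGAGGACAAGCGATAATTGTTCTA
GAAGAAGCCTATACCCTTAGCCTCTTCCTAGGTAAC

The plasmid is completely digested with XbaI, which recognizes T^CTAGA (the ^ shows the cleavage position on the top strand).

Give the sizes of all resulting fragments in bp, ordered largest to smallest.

51, 45 bp

XbaI sites (TCTAGA) start at positions 12, 57.
XbaI cuts after the first base of each site, so after positions 12, 57.
Circular molecule, 2 cuts → 2 fragments:
  13–57 → 45 bp
  58–96 then 1–12 → 39 + 12 = 51 bp
Sorted largest to smallest: 51, 45 bp.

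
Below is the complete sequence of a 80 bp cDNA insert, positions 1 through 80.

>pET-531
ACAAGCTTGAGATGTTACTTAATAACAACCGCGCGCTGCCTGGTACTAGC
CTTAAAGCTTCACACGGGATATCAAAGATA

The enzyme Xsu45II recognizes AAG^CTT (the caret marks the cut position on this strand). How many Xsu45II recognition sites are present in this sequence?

AAGCTT occurs starting at positions 3, 55.
Xsu45II cuts at 2 sites.

2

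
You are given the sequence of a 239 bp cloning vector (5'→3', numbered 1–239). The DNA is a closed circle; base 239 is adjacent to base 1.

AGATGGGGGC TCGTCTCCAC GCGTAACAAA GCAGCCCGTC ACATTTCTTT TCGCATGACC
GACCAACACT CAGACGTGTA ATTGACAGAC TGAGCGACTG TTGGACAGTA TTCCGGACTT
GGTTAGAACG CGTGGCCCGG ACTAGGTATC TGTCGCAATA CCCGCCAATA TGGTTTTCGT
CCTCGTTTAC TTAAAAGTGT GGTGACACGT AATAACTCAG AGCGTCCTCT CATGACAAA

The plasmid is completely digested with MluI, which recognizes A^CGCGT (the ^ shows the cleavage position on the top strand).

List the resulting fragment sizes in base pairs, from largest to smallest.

130, 109 bp

MluI sites (ACGCGT) start at positions 19, 128.
MluI cuts after the first base of each site, so after positions 19, 128.
Circular molecule, 2 cuts → 2 fragments:
  20–128 → 109 bp
  129–239 then 1–19 → 111 + 19 = 130 bp
Sorted largest to smallest: 130, 109 bp.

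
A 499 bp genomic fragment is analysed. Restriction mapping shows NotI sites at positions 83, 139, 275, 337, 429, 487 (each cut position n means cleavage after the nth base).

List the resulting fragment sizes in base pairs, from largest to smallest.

136, 92, 83, 62, 58, 56, 12 bp

Linear molecule, 6 cuts → 7 fragments:
  83 − 0 = 83 bp
  139 − 83 = 56 bp
  275 − 139 = 136 bp
  337 − 275 = 62 bp
  429 − 337 = 92 bp
  487 − 429 = 58 bp
  499 − 487 = 12 bp
Sorted largest to smallest: 136, 92, 83, 62, 58, 56, 12 bp.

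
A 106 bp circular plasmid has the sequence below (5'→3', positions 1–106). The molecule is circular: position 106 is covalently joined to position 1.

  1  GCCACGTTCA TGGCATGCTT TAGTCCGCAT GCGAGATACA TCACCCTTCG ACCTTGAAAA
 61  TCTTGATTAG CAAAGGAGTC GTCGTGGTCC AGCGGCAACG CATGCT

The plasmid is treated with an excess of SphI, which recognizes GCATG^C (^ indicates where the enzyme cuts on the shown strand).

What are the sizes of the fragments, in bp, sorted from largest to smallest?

SphI sites (GCATGC) start at positions 13, 27, 100.
SphI cuts after base 5 of each site (before the last base), so after positions 17, 31, 104.
Circular molecule, 3 cuts → 3 fragments:
  18–31 → 14 bp
  32–104 → 73 bp
  105–106 then 1–17 → 2 + 17 = 19 bp
Sorted largest to smallest: 73, 19, 14 bp.

73, 19, 14 bp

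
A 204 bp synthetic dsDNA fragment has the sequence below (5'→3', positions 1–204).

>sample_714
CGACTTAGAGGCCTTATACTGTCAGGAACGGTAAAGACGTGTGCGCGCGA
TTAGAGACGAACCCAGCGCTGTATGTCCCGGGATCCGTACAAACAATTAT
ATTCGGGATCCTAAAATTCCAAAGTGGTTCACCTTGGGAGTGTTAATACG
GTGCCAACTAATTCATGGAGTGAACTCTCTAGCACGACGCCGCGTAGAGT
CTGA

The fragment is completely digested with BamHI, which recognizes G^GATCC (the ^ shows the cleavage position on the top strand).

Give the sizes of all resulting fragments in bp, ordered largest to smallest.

BamHI sites (GGATCC) start at positions 81, 106.
BamHI cuts after the first base of each site, so after positions 81, 106.
Linear molecule, 2 cuts → 3 fragments:
  1–81 → 81 bp
  82–106 → 25 bp
  107–204 → 98 bp
Sorted largest to smallest: 98, 81, 25 bp.

98, 81, 25 bp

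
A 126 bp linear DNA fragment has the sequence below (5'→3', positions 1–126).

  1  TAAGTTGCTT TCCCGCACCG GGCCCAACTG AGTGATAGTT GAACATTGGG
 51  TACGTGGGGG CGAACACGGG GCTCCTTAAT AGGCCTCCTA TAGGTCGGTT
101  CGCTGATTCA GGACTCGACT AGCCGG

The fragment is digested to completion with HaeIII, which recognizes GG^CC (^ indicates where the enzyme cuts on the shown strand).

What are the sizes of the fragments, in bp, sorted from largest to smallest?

HaeIII sites (GGCC) start at positions 21, 82.
HaeIII cuts after base 2 of each site, so after positions 22, 83.
Linear molecule, 2 cuts → 3 fragments:
  1–22 → 22 bp
  23–83 → 61 bp
  84–126 → 43 bp
Sorted largest to smallest: 61, 43, 22 bp.

61, 43, 22 bp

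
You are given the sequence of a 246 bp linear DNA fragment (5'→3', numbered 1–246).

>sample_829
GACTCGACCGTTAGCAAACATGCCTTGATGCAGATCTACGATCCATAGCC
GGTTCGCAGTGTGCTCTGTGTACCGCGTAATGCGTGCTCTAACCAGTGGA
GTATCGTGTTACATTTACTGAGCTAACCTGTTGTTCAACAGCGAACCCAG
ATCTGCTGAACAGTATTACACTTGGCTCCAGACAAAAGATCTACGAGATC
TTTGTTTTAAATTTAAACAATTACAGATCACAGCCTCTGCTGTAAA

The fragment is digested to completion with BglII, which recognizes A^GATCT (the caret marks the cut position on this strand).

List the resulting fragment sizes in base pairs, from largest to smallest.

117, 50, 38, 32, 9 bp

BglII sites (AGATCT) start at positions 32, 149, 187, 196.
BglII cuts after the first base of each site, so after positions 32, 149, 187, 196.
Linear molecule, 4 cuts → 5 fragments:
  1–32 → 32 bp
  33–149 → 117 bp
  150–187 → 38 bp
  188–196 → 9 bp
  197–246 → 50 bp
Sorted largest to smallest: 117, 50, 38, 32, 9 bp.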